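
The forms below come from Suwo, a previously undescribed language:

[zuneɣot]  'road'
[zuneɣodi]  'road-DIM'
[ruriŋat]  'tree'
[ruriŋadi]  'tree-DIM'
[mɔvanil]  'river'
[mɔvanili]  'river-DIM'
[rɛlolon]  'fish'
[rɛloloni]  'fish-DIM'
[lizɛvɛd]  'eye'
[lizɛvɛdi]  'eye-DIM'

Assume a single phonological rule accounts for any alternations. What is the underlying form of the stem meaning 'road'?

'road' shows [t] ~ [d] at the end of the stem ([zuneɣot] vs [zuneɣodi]).
The stem 'eye' ([lizɛvɛd], [lizɛvɛdi]) shows [d] unchanged in both environments, so [d] cannot be basic with [t] derived in isolation.
The underlying segment must be /t/; voiceless stops become voiced between vowels, yielding [d] there.

/zuneɣot/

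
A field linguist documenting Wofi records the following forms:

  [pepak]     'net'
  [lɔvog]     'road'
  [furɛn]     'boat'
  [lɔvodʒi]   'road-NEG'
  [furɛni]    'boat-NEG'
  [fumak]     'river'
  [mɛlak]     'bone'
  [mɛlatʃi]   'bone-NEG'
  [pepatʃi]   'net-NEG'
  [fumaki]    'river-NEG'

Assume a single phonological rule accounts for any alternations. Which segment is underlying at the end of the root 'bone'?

/tʃ/

The stem for 'bone' ends in [k] in [mɛlak] but [tʃ] in [mɛlatʃi].
The stem 'river' ([fumak], [fumaki]) shows [k] unchanged in both environments, so [k] cannot be basic with [tʃ] derived before the NEG suffix.
So /tʃ/ is underlying, and a rule of depalatalization — palato-alveolar /tʃ/ and /dʒ/ become [k] and [g] when no front vowel follows — gives [k].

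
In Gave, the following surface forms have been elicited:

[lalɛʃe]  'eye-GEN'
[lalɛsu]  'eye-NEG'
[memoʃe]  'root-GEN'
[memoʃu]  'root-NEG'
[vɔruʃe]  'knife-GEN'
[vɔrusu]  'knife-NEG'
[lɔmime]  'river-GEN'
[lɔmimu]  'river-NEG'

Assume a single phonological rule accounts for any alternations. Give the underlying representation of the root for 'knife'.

In [vɔruʃe] and [vɔrusu] the final segment of 'knife' alternates: [ʃ] ~ [s].
But 'root' keeps [ʃ] in both environments ([memoʃe], [memoʃu]), so there is no rule changing /ʃ/ to [s] before the NEG suffix.
Therefore /s/ is basic and [ʃ] is derived by palatalization before a front vowel (/s/ becomes palato-alveolar [ʃ] before a front vowel).

/vɔrus/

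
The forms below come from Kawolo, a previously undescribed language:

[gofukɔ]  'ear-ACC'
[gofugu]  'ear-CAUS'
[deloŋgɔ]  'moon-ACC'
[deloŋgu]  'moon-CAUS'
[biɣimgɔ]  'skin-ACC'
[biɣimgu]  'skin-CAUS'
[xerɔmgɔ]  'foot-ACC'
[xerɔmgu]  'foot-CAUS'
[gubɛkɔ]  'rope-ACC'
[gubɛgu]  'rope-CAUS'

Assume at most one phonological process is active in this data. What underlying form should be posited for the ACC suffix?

/-kɔ/

The ACC suffix surfaces as [-gɔ] and [-kɔ], depending on the final segment of the stem.
By contrast the CAUS suffix keeps its initial [g] throughout — that segment must be underlying.
So the underlying form is /-kɔ/, and voiceless stops become voiced after a nasal.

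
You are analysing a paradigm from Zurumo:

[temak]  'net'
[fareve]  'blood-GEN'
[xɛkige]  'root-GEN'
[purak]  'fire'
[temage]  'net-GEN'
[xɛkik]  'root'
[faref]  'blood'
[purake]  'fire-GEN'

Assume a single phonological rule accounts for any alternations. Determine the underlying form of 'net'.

/temag/

The root 'net' surfaces as [temak] and [temage], with a stem-final [k] ~ [g] alternation.
But 'fire' keeps [k] in both environments ([purak], [purake]), so there is no rule changing /k/ to [g] before the GEN suffix.
So /g/ is underlying, and a rule of word-final obstruent devoicing — voiced obstruents become voiceless word-finally — gives [k].
So 'net' = /temag/.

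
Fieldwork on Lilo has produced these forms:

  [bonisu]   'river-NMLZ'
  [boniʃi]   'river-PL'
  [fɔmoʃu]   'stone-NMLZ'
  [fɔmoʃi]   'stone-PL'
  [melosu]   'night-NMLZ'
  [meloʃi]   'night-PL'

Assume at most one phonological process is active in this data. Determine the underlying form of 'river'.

In [bonisu] and [boniʃi] the final segment of 'river' alternates: [s] ~ [ʃ].
If /ʃ/ were underlying and a rule turned it into [s] before the NMLZ suffix, 'stone' would also alternate; but it has [ʃ] in both [fɔmoʃu] and [fɔmoʃi].
The underlying segment must be /s/; /s/ becomes palato-alveolar [ʃ] before a front vowel, yielding [ʃ] there.

/bonis/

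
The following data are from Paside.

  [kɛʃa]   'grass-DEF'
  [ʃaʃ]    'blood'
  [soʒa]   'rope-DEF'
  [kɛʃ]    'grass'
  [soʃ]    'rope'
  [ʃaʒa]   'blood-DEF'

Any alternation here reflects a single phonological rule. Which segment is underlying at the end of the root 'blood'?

/ʒ/

'blood' shows [ʒ] ~ [ʃ] at the end of the stem ([ʃaʒa] vs [ʃaʃ]).
But 'grass' keeps [ʃ] in both environments ([kɛʃa], [kɛʃ]), so there is no rule changing /ʃ/ to [ʒ] before the DEF suffix.
So /ʒ/ is underlying, and a rule of word-final obstruent devoicing — voiced obstruents become voiceless word-finally — gives [ʃ].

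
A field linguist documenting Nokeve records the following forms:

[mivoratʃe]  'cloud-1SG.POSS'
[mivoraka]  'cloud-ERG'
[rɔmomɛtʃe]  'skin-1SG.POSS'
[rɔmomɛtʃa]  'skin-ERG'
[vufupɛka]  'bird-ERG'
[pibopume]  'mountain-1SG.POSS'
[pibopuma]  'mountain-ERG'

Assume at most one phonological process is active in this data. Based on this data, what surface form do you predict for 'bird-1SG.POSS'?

'cloud' shows [tʃ] ~ [k] at the end of the stem ([mivoratʃe] vs [mivoraka]).
The stem 'skin' ([rɔmomɛtʃe], [rɔmomɛtʃa]) shows [tʃ] unchanged in both environments, so [tʃ] cannot be basic with [k] derived before the ERG suffix.
The underlying segment must be /k/; /k/ becomes palato-alveolar [tʃ] before a front vowel, yielding [tʃ] there.
From [vufupɛka] the stem 'bird' is /vufupɛk/; before a front vowel this yields [vufupɛtʃe].

[vufupɛtʃe]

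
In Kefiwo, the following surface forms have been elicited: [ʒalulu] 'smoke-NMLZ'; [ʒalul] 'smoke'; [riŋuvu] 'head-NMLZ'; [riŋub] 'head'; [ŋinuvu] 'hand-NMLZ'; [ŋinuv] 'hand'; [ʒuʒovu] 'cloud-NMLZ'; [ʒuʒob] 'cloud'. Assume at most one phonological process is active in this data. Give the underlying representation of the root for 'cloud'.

The stem for 'cloud' ends in [v] in [ʒuʒovu] but [b] in [ʒuʒob].
The stem 'hand' ([ŋinuvu], [ŋinuv]) shows [v] unchanged in both environments, so [v] cannot be basic with [b] derived in isolation.
The underlying segment must be /b/; voiced stops become fricatives between vowels, yielding [v] there.

/ʒuʒob/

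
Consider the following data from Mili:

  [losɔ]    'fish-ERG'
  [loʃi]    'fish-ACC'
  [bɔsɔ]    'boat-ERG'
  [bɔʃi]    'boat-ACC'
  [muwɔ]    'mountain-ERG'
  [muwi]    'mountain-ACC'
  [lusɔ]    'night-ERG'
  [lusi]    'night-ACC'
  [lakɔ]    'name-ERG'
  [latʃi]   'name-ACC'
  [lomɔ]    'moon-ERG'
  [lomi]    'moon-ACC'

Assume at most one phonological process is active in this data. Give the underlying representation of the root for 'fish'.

The stem for 'fish' ends in [s] in [losɔ] but [ʃ] in [loʃi].
But 'night' keeps [s] in both environments ([lusɔ], [lusi]), so there is no rule changing /s/ to [ʃ] before the ACC suffix.
Therefore /ʃ/ is basic and [s] is derived by depalatalization (palato-alveolar /tʃ/ and /ʃ/ become [k] and [s] when no front vowel follows).
The underlying form of 'fish' is therefore /loʃ/.

/loʃ/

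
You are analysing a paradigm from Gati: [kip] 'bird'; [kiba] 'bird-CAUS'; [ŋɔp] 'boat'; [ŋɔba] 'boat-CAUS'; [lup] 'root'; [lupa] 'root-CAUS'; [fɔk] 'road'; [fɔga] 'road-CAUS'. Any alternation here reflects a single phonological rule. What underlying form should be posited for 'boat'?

The stem for 'boat' ends in [p] in [ŋɔp] but [b] in [ŋɔba].
If /p/ were underlying and a rule turned it into [b] before the CAUS suffix, 'root' would also alternate; but it has [p] in both [lup] and [lupa].
The underlying segment must be /b/; voiced obstruents become voiceless word-finally, yielding [p] there.

/ŋɔb/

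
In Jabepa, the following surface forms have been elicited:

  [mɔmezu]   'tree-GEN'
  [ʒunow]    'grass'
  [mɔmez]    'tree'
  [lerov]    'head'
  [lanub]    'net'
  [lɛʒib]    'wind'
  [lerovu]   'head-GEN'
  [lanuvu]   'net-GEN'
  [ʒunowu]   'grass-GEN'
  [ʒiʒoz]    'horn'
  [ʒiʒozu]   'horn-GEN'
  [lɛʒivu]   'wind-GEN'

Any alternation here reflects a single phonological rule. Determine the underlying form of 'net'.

/lanub/

In [lanub] and [lanuvu] the final segment of 'net' alternates: [b] ~ [v].
Compare 'head', with invariant [v] in [lerov] and [lerovu]: an analysis with underlying /v/ and a rule producing [b] in isolation would wrongly predict alternation here too.
So /b/ is underlying, and a rule of intervocalic spirantization — voiced stops become fricatives between vowels — gives [v].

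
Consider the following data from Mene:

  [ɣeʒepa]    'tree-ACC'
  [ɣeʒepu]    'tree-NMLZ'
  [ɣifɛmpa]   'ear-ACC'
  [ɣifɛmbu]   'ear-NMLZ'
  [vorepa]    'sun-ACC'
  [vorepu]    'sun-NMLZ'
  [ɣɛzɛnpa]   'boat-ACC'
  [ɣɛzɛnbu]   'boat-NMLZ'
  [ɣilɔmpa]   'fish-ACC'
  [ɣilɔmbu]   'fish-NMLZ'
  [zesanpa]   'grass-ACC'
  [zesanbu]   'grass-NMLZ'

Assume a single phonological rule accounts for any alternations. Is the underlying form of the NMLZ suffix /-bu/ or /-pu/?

The NMLZ suffix surfaces as [-bu] and [-pu], depending on the final segment of the stem.
By contrast the ACC suffix keeps its initial [p] throughout — that segment must be underlying.
So the underlying form is /-bu/, and voiced stops become voiceless after a vowel.

/-bu/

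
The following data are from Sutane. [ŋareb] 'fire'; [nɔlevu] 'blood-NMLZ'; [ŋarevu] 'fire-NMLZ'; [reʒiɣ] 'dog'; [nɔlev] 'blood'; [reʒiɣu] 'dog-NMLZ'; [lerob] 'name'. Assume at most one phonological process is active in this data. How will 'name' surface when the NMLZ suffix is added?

The stem for 'fire' ends in [b] in [ŋareb] but [v] in [ŋarevu].
But 'blood' keeps [v] in both environments ([nɔlev], [nɔlevu]), so there is no rule changing /v/ to [b] in isolation.
Therefore /b/ is basic and [v] is derived by intervocalic spirantization (voiced stops become fricatives between vowels).
The one attested form of 'name', [lerob], shows underlying /lerob/. Applying the same rule between vowels gives [lerovu].

[lerovu]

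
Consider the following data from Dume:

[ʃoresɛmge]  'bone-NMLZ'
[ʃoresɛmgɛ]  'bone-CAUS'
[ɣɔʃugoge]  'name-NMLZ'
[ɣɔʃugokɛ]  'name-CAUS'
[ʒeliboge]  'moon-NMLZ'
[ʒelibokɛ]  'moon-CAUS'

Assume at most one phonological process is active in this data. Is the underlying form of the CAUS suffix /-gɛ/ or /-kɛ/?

/-kɛ/

The CAUS suffix surfaces as [-gɛ] and [-kɛ], depending on the final segment of the stem.
The NMLZ suffix, which begins with [g], is invariant after every stem; so [g] is not altered by any rule here.
So the underlying form is /-kɛ/, and voiceless stops become voiced after a nasal.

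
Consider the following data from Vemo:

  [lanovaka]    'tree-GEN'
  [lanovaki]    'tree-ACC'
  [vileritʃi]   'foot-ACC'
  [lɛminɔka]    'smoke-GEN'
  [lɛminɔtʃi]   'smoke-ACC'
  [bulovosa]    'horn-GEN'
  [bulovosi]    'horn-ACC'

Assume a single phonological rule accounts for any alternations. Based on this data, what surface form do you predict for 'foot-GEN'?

[vilerika]

In [lɛminɔka] and [lɛminɔtʃi] the final segment of 'smoke' alternates: [k] ~ [tʃ].
The stem 'tree' ([lanovaka], [lanovaki]) shows [k] unchanged in both environments, so [k] cannot be basic with [tʃ] derived before the ACC suffix.
The underlying segment must be /tʃ/; palato-alveolar /tʃ/ becomes [k] when no front vowel follows, yielding [k] there.
The one attested form of 'foot', [vileritʃi], shows underlying /vileritʃ/. Applying the same rule when no front vowel follows gives [vilerika].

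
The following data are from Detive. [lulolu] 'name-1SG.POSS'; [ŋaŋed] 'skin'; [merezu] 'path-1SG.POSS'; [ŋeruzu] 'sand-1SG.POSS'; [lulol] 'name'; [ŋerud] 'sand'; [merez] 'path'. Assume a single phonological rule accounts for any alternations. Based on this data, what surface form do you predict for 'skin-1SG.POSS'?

[ŋaŋezu]

'sand' shows [d] ~ [z] at the end of the stem ([ŋerud] vs [ŋeruzu]).
Compare 'path', with invariant [z] in [merez] and [merezu]: an analysis with underlying /z/ and a rule producing [d] in isolation would wrongly predict alternation here too.
The alternation reflects intervocalic spirantization: voiced stops become fricatives between vowels. /d/ is underlying.
From [ŋaŋed] the stem 'skin' is /ŋaŋed/; between vowels this yields [ŋaŋezu].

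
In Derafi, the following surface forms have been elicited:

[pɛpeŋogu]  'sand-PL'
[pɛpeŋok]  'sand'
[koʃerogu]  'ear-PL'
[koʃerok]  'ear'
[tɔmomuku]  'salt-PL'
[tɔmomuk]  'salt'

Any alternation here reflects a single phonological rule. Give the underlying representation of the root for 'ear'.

/koʃerog/

The stem for 'ear' ends in [g] in [koʃerogu] but [k] in [koʃerok].
But 'salt' keeps [k] in both environments ([tɔmomuku], [tɔmomuk]), so there is no rule changing /k/ to [g] before the PL suffix.
The alternation reflects word-final obstruent devoicing: voiced obstruents become voiceless word-finally. /g/ is underlying.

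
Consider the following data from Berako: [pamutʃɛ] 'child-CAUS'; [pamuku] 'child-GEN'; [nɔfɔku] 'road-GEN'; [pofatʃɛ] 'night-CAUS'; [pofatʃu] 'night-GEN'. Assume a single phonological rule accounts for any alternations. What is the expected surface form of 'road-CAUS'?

[nɔfɔtʃɛ]

In [pamutʃɛ] and [pamuku] the final segment of 'child' alternates: [tʃ] ~ [k].
Compare 'night', with invariant [tʃ] in [pofatʃɛ] and [pofatʃu]: an analysis with underlying /tʃ/ and a rule producing [k] before the GEN suffix would wrongly predict alternation here too.
The underlying segment must be /k/; /k/ becomes palato-alveolar [tʃ] before a front vowel, yielding [tʃ] there.
The one attested form of 'road', [nɔfɔku], shows underlying /nɔfɔk/. Applying the same rule before a front vowel gives [nɔfɔtʃɛ].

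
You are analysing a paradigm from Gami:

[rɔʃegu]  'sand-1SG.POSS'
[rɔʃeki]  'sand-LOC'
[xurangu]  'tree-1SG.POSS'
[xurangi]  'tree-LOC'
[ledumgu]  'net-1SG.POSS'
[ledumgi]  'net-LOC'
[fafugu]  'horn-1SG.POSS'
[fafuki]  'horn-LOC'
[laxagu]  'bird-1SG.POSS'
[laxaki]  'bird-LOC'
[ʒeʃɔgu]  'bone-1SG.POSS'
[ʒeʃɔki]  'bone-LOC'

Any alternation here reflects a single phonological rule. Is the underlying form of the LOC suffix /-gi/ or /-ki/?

The LOC morpheme has two allomorphs, [-gi] and [-ki].
By contrast the 1SG.POSS suffix keeps its initial [g] throughout — that segment must be underlying.
So the underlying form is /-ki/, and voiceless stops become voiced after a nasal.

/-ki/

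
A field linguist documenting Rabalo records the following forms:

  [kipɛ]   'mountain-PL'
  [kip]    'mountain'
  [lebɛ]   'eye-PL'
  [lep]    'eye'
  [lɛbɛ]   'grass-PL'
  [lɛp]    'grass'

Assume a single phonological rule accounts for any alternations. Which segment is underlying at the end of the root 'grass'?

The stem for 'grass' ends in [b] in [lɛbɛ] but [p] in [lɛp].
Compare 'mountain', with invariant [p] in [kipɛ] and [kip]: an analysis with underlying /p/ and a rule producing [b] before the PL suffix would wrongly predict alternation here too.
The underlying segment must be /b/; voiced obstruents become voiceless word-finally, yielding [p] there.

/b/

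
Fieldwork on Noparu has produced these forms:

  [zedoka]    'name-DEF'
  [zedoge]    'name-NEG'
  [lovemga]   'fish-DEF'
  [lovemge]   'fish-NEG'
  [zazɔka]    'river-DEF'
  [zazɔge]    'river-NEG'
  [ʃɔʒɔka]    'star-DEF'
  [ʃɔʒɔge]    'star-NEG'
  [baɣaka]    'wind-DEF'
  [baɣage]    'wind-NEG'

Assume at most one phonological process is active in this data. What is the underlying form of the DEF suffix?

/-ka/

The DEF morpheme has two allomorphs, [-ga] and [-ka].
The NEG suffix, which begins with [g], is invariant after every stem; so [g] is not altered by any rule here.
The DEF suffix is therefore /-ka/ underlyingly, with post-nasal voicing: voiceless stops become voiced after a nasal.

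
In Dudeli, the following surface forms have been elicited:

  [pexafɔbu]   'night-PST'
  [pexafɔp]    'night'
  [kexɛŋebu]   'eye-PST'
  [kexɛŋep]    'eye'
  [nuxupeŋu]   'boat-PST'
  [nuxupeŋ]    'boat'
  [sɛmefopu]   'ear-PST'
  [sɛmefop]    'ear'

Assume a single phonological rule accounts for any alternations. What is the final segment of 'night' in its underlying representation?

The root 'night' surfaces as [pexafɔbu] and [pexafɔp], with a stem-final [b] ~ [p] alternation.
But 'ear' keeps [p] in both environments ([sɛmefopu], [sɛmefop]), so there is no rule changing /p/ to [b] before the PST suffix.
The alternation reflects word-final obstruent devoicing: voiced obstruents become voiceless word-finally. /b/ is underlying.

/b/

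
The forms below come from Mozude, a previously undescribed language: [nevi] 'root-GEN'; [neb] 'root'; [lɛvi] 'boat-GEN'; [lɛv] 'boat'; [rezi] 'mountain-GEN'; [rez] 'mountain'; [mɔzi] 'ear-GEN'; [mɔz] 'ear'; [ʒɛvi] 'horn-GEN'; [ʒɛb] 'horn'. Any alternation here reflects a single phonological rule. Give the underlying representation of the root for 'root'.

'root' shows [v] ~ [b] at the end of the stem ([nevi] vs [neb]).
But 'boat' keeps [v] in both environments ([lɛvi], [lɛv]), so there is no rule changing /v/ to [b] in isolation.
The alternation reflects intervocalic spirantization: voiced stops become fricatives between vowels. /b/ is underlying.

/neb/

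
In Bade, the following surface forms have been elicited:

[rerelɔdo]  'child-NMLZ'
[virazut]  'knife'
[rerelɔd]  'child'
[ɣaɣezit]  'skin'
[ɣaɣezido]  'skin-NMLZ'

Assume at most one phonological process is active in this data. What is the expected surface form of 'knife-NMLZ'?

The stem for 'skin' ends in [d] in [ɣaɣezido] but [t] in [ɣaɣezit].
The stem 'child' ([rerelɔdo], [rerelɔd]) shows [d] unchanged in both environments, so [d] cannot be basic with [t] derived in isolation.
The alternation reflects intervocalic voicing: voiceless stops become voiced between vowels. /t/ is underlying.
The one attested form of 'knife', [virazut], shows underlying /virazut/. Applying the same rule between vowels gives [virazudo].

[virazudo]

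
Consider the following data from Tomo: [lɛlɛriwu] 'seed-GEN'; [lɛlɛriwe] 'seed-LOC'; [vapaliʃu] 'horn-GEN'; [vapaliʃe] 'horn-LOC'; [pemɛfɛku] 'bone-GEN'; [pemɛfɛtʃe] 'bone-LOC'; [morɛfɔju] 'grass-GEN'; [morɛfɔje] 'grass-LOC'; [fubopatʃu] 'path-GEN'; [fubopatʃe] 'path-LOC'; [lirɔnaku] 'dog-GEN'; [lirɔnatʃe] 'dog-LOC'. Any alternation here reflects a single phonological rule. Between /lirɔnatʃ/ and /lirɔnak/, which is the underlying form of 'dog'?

/lirɔnak/

The root 'dog' surfaces as [lirɔnaku] and [lirɔnatʃe], with a stem-final [k] ~ [tʃ] alternation.
Compare 'path', with invariant [tʃ] in [fubopatʃu] and [fubopatʃe]: an analysis with underlying /tʃ/ and a rule producing [k] before the GEN suffix would wrongly predict alternation here too.
Therefore /k/ is basic and [tʃ] is derived by palatalization before a front vowel (/k/ becomes palato-alveolar [tʃ] before a front vowel).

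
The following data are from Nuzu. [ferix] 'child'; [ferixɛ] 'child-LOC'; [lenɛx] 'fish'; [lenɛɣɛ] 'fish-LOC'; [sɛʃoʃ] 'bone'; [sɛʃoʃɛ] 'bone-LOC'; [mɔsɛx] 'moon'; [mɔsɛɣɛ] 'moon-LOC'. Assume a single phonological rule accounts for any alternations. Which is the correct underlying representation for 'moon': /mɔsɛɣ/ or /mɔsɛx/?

/mɔsɛɣ/

The stem for 'moon' ends in [x] in [mɔsɛx] but [ɣ] in [mɔsɛɣɛ].
Compare 'child', with invariant [x] in [ferix] and [ferixɛ]: an analysis with underlying /x/ and a rule producing [ɣ] before the LOC suffix would wrongly predict alternation here too.
The alternation reflects word-final obstruent devoicing: voiced obstruents become voiceless word-finally. /ɣ/ is underlying.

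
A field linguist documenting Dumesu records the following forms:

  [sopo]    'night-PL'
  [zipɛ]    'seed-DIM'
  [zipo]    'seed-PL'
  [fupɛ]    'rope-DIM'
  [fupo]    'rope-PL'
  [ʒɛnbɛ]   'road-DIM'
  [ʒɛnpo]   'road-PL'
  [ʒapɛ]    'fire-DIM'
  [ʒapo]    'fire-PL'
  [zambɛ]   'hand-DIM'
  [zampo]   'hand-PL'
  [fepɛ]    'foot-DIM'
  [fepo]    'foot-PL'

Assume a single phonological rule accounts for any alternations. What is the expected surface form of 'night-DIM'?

[sopɛ]

The DIM morpheme has two allomorphs, [-bɛ] and [-pɛ].
By contrast the PL suffix keeps its initial [p] throughout — that segment must be underlying.
So the underlying form is /-bɛ/, and voiced stops become voiceless after a vowel.
After 'night', which ends in a vowel, the suffix surfaces as [-pɛ], giving [sopɛ].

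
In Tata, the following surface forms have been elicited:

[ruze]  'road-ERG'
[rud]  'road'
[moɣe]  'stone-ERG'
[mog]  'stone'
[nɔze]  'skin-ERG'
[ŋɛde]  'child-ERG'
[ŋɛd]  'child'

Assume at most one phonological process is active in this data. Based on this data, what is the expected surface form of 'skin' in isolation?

In [ruze] and [rud] the final segment of 'road' alternates: [z] ~ [d].
The stem 'child' ([ŋɛde], [ŋɛd]) shows [d] unchanged in both environments, so [d] cannot be basic with [z] derived before the ERG suffix.
So /z/ is underlying, and a rule of word-final hardening — voiced fricatives become stops word-finally — gives [d].
The one attested form of 'skin', [nɔze], shows underlying /nɔz/. Applying the same rule word-finally gives [nɔd].

[nɔd]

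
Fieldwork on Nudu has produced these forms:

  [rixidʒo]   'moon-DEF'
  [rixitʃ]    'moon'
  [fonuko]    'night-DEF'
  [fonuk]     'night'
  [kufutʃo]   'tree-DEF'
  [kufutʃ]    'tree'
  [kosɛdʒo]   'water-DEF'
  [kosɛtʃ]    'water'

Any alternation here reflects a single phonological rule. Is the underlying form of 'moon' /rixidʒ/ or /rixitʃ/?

The root 'moon' surfaces as [rixidʒo] and [rixitʃ], with a stem-final [dʒ] ~ [tʃ] alternation.
The stem 'tree' ([kufutʃo], [kufutʃ]) shows [tʃ] unchanged in both environments, so [tʃ] cannot be basic with [dʒ] derived before the DEF suffix.
So /dʒ/ is underlying, and a rule of word-final obstruent devoicing — voiced obstruents become voiceless word-finally — gives [tʃ].

/rixidʒ/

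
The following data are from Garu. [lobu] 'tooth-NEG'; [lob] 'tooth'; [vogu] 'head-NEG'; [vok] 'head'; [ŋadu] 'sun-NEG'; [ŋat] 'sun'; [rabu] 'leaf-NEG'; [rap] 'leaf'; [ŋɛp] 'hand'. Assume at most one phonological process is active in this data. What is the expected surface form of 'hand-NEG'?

[ŋɛbu]

The root 'leaf' surfaces as [rabu] and [rap], with a stem-final [b] ~ [p] alternation.
The stem 'tooth' ([lobu], [lob]) shows [b] unchanged in both environments, so [b] cannot be basic with [p] derived in isolation.
So /p/ is underlying, and a rule of intervocalic voicing — voiceless stops become voiced between vowels — gives [b].
The one attested form of 'hand', [ŋɛp], shows underlying /ŋɛp/. Applying the same rule between vowels gives [ŋɛbu].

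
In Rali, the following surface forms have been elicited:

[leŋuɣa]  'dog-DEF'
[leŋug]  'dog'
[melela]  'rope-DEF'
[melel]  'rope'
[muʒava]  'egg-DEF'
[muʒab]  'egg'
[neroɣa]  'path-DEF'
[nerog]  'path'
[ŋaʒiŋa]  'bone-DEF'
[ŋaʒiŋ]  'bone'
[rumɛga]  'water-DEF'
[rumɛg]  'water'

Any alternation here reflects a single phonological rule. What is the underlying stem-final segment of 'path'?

In [neroɣa] and [nerog] the final segment of 'path' alternates: [ɣ] ~ [g].
If /g/ were underlying and a rule turned it into [ɣ] before the DEF suffix, 'water' would also alternate; but it has [g] in both [rumɛga] and [rumɛg].
The underlying segment must be /ɣ/; voiced fricatives become stops word-finally, yielding [g] there.

/ɣ/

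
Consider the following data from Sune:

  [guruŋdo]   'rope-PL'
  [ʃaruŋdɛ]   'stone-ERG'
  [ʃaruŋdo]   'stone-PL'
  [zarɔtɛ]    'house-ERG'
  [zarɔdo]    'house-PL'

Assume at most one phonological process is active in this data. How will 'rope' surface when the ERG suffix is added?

The ERG suffix surfaces as [-dɛ] and [-tɛ], depending on the final segment of the stem.
By contrast the PL suffix keeps its initial [d] throughout — that segment must be underlying.
The ERG suffix is therefore /-tɛ/ underlyingly, with post-nasal voicing: voiceless stops become voiced after a nasal.
After 'rope', which ends in a nasal, the suffix surfaces as [-dɛ], giving [guruŋdɛ].

[guruŋdɛ]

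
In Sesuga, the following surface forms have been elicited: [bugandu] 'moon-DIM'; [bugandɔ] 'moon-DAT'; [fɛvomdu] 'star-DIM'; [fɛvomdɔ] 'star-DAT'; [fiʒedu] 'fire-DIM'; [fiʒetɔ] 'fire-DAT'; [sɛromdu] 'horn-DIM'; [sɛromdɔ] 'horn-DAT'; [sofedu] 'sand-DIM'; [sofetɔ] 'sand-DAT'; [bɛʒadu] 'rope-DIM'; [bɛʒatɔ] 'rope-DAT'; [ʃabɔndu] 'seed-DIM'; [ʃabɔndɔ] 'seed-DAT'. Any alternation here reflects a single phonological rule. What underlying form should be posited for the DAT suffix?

/-tɔ/

The DAT morpheme has two allomorphs, [-dɔ] and [-tɔ].
The DIM suffix, which begins with [d], is invariant after every stem; so [d] is not altered by any rule here.
So the underlying form is /-tɔ/, and voiceless stops become voiced after a nasal.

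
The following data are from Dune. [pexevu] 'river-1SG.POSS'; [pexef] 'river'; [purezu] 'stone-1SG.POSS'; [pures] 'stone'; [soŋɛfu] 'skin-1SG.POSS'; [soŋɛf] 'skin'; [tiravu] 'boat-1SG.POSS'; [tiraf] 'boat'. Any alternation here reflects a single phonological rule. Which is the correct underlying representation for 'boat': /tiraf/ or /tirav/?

/tirav/

'boat' shows [v] ~ [f] at the end of the stem ([tiravu] vs [tiraf]).
If /f/ were underlying and a rule turned it into [v] before the 1SG.POSS suffix, 'skin' would also alternate; but it has [f] in both [soŋɛfu] and [soŋɛf].
The underlying segment must be /v/; voiced obstruents become voiceless word-finally, yielding [f] there.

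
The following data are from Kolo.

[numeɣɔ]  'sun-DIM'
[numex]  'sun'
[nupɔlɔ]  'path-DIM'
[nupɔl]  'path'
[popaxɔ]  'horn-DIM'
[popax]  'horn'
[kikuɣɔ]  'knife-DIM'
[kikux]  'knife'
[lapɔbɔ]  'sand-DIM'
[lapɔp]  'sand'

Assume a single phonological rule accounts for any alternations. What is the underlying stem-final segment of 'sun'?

/ɣ/

'sun' shows [ɣ] ~ [x] at the end of the stem ([numeɣɔ] vs [numex]).
But 'horn' keeps [x] in both environments ([popaxɔ], [popax]), so there is no rule changing /x/ to [ɣ] before the DIM suffix.
The underlying segment must be /ɣ/; voiced obstruents become voiceless word-finally, yielding [x] there.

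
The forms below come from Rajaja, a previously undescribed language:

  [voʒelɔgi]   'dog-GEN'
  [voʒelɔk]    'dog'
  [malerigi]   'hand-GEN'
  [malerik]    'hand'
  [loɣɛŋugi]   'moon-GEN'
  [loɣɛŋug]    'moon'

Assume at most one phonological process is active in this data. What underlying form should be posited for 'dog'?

The stem for 'dog' ends in [g] in [voʒelɔgi] but [k] in [voʒelɔk].
If /g/ were underlying and a rule turned it into [k] in isolation, 'moon' would also alternate; but it has [g] in both [loɣɛŋugi] and [loɣɛŋug].
Therefore /k/ is basic and [g] is derived by intervocalic voicing (voiceless stops become voiced between vowels).

/voʒelɔk/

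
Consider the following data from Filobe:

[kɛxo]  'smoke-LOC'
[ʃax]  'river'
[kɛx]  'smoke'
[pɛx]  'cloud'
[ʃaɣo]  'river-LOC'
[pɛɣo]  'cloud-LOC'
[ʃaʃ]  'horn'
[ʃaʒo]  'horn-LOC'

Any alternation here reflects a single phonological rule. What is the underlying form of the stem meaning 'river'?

/ʃaɣ/

In [ʃax] and [ʃaɣo] the final segment of 'river' alternates: [x] ~ [ɣ].
Compare 'smoke', with invariant [x] in [kɛx] and [kɛxo]: an analysis with underlying /x/ and a rule producing [ɣ] before the LOC suffix would wrongly predict alternation here too.
Therefore /ɣ/ is basic and [x] is derived by word-final obstruent devoicing (voiced obstruents become voiceless word-finally).
The underlying form of 'river' is therefore /ʃaɣ/.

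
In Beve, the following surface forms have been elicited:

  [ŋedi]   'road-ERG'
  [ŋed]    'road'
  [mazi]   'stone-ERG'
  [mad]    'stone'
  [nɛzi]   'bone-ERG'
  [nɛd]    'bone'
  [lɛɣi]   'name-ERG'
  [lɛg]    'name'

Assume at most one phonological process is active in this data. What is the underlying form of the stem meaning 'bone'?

/nɛz/

In [nɛzi] and [nɛd] the final segment of 'bone' alternates: [z] ~ [d].
Compare 'road', with invariant [d] in [ŋedi] and [ŋed]: an analysis with underlying /d/ and a rule producing [z] before the ERG suffix would wrongly predict alternation here too.
The underlying segment must be /z/; voiced fricatives become stops word-finally, yielding [d] there.
The underlying form of 'bone' is therefore /nɛz/.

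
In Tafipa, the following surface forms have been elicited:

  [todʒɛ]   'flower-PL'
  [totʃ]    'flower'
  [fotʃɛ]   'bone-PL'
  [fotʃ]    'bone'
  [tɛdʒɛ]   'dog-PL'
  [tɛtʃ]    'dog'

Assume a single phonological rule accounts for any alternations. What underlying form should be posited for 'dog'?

The stem for 'dog' ends in [dʒ] in [tɛdʒɛ] but [tʃ] in [tɛtʃ].
If /tʃ/ were underlying and a rule turned it into [dʒ] before the PL suffix, 'bone' would also alternate; but it has [tʃ] in both [fotʃɛ] and [fotʃ].
The underlying segment must be /dʒ/; voiced obstruents become voiceless word-finally, yielding [tʃ] there.

/tɛdʒ/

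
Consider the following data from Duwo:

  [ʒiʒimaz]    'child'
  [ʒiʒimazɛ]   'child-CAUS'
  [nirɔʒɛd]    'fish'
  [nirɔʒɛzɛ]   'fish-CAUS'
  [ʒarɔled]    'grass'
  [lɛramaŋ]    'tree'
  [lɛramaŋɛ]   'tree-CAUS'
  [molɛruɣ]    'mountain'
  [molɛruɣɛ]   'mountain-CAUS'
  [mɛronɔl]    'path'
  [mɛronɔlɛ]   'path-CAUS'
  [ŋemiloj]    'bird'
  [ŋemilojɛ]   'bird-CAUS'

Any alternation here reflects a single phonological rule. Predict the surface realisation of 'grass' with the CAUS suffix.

The stem for 'fish' ends in [d] in [nirɔʒɛd] but [z] in [nirɔʒɛzɛ].
If /z/ were underlying and a rule turned it into [d] in isolation, 'child' would also alternate; but it has [z] in both [ʒiʒimaz] and [ʒiʒimazɛ].
The underlying segment must be /d/; voiced stops become fricatives between vowels, yielding [z] there.
From [ʒarɔled] the stem 'grass' is /ʒarɔled/; between vowels this yields [ʒarɔlezɛ].

[ʒarɔlezɛ]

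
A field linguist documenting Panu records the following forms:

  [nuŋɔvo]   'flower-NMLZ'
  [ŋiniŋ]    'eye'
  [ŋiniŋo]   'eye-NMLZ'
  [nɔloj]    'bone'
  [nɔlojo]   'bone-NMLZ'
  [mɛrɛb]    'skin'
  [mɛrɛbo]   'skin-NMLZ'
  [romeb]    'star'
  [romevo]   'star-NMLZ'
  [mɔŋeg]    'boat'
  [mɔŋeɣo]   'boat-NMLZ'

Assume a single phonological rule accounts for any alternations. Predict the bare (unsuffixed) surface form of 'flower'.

[nuŋɔb]

The stem for 'star' ends in [b] in [romeb] but [v] in [romevo].
But 'skin' keeps [b] in both environments ([mɛrɛb], [mɛrɛbo]), so there is no rule changing /b/ to [v] before the NMLZ suffix.
So /v/ is underlying, and a rule of word-final hardening — voiced fricatives become stops word-finally — gives [b].
The one attested form of 'flower', [nuŋɔvo], shows underlying /nuŋɔv/. Applying the same rule word-finally gives [nuŋɔb].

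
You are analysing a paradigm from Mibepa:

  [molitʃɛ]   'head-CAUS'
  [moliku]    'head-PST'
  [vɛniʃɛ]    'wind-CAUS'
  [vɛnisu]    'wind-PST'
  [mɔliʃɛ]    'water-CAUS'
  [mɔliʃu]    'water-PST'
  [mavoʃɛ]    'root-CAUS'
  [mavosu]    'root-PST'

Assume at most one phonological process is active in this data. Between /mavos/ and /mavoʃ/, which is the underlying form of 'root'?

/mavos/

'root' shows [ʃ] ~ [s] at the end of the stem ([mavoʃɛ] vs [mavosu]).
If /ʃ/ were underlying and a rule turned it into [s] before the PST suffix, 'water' would also alternate; but it has [ʃ] in both [mɔliʃɛ] and [mɔliʃu].
Therefore /s/ is basic and [ʃ] is derived by palatalization before a front vowel (/k/ and /s/ become palato-alveolar [tʃ] and [ʃ] before a front vowel).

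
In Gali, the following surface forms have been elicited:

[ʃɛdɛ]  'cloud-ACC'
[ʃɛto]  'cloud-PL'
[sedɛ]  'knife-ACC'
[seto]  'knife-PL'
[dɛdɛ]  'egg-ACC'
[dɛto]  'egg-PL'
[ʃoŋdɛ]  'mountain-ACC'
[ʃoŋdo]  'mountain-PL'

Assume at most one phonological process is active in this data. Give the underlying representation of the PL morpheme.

The PL morpheme has two allomorphs, [-do] and [-to].
The ACC suffix, which begins with [d], is invariant after every stem; so [d] is not altered by any rule here.
The PL suffix is therefore /-to/ underlyingly, with post-nasal voicing: voiceless stops become voiced after a nasal.

/-to/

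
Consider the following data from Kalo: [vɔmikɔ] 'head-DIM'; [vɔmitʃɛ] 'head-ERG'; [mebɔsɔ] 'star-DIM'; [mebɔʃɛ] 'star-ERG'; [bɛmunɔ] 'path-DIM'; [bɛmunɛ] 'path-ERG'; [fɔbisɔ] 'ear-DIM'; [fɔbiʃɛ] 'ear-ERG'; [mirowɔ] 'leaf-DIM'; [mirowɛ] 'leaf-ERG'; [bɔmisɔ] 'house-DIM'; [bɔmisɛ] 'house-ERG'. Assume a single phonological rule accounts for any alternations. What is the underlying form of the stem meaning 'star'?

The stem for 'star' ends in [s] in [mebɔsɔ] but [ʃ] in [mebɔʃɛ].
Compare 'house', with invariant [s] in [bɔmisɔ] and [bɔmisɛ]: an analysis with underlying /s/ and a rule producing [ʃ] before the ERG suffix would wrongly predict alternation here too.
The underlying segment must be /ʃ/; palato-alveolar /tʃ/ and /ʃ/ become [k] and [s] when no front vowel follows, yielding [s] there.
The underlying form of 'star' is therefore /mebɔʃ/.

/mebɔʃ/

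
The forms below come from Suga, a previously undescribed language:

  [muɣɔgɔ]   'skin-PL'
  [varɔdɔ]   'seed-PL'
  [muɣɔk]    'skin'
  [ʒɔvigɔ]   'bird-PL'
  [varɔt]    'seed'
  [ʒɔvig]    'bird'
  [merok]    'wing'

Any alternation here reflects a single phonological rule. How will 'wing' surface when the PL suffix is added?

'skin' shows [k] ~ [g] at the end of the stem ([muɣɔk] vs [muɣɔgɔ]).
The stem 'bird' ([ʒɔvig], [ʒɔvigɔ]) shows [g] unchanged in both environments, so [g] cannot be basic with [k] derived in isolation.
The alternation reflects intervocalic voicing: voiceless stops become voiced between vowels. /k/ is underlying.
The one attested form of 'wing', [merok], shows underlying /merok/. Applying the same rule between vowels gives [merogɔ].

[merogɔ]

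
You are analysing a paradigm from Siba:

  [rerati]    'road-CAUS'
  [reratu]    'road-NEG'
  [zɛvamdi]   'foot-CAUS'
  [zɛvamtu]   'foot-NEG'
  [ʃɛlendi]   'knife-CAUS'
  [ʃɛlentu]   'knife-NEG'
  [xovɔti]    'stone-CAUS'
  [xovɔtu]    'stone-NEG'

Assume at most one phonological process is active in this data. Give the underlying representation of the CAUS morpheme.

The CAUS morpheme has two allomorphs, [-di] and [-ti].
By contrast the NEG suffix keeps its initial [t] throughout — that segment must be underlying.
So the underlying form is /-di/, and voiced stops become voiceless after a vowel.

/-di/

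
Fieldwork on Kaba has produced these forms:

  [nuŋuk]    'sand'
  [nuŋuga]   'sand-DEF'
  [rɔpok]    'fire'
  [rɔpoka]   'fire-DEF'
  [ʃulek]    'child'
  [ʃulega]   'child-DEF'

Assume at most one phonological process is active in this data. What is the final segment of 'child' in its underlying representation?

The stem for 'child' ends in [k] in [ʃulek] but [g] in [ʃulega].
But 'fire' keeps [k] in both environments ([rɔpok], [rɔpoka]), so there is no rule changing /k/ to [g] before the DEF suffix.
Therefore /g/ is basic and [k] is derived by word-final obstruent devoicing (voiced obstruents become voiceless word-finally).

/g/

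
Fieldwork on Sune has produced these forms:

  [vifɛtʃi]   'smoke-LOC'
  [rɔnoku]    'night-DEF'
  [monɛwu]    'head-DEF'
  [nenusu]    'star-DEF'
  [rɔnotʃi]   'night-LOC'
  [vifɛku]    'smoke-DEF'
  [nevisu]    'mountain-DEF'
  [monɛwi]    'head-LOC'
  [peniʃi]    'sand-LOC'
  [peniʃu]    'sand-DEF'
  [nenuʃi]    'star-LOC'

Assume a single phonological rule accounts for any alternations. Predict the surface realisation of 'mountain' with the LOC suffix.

[neviʃi]

The root 'star' surfaces as [nenusu] and [nenuʃi], with a stem-final [s] ~ [ʃ] alternation.
But 'sand' keeps [ʃ] in both environments ([peniʃu], [peniʃi]), so there is no rule changing /ʃ/ to [s] before the DEF suffix.
Therefore /s/ is basic and [ʃ] is derived by palatalization before a front vowel (/k/ and /s/ become palato-alveolar [tʃ] and [ʃ] before a front vowel).
From [nevisu] the stem 'mountain' is /nevis/; before a front vowel this yields [neviʃi].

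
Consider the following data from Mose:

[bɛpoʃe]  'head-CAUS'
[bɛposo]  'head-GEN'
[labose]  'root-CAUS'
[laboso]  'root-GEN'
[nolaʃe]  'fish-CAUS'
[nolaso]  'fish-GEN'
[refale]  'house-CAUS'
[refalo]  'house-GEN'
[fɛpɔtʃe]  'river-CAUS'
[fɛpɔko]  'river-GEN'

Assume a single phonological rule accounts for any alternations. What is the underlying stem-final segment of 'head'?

In [bɛpoʃe] and [bɛposo] the final segment of 'head' alternates: [ʃ] ~ [s].
But 'root' keeps [s] in both environments ([labose], [laboso]), so there is no rule changing /s/ to [ʃ] before the CAUS suffix.
The underlying segment must be /ʃ/; palato-alveolar /tʃ/ and /ʃ/ become [k] and [s] when no front vowel follows, yielding [s] there.

/ʃ/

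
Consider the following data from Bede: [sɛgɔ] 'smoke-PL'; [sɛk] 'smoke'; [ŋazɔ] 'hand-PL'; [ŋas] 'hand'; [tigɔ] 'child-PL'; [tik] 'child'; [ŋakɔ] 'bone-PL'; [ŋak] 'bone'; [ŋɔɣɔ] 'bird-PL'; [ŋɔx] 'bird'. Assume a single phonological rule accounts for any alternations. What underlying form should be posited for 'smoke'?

/sɛg/

The stem for 'smoke' ends in [g] in [sɛgɔ] but [k] in [sɛk].
But 'bone' keeps [k] in both environments ([ŋakɔ], [ŋak]), so there is no rule changing /k/ to [g] before the PL suffix.
So /g/ is underlying, and a rule of word-final obstruent devoicing — voiced obstruents become voiceless word-finally — gives [k].
So 'smoke' = /sɛg/.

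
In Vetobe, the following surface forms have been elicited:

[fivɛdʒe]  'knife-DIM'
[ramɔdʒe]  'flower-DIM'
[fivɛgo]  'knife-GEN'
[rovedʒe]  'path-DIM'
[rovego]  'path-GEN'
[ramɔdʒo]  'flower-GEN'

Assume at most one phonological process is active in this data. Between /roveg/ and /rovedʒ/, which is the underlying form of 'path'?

/roveg/

The stem for 'path' ends in [g] in [rovego] but [dʒ] in [rovedʒe].
But 'flower' keeps [dʒ] in both environments ([ramɔdʒo], [ramɔdʒe]), so there is no rule changing /dʒ/ to [g] before the GEN suffix.
The underlying segment must be /g/; /g/ becomes palato-alveolar [dʒ] before a front vowel, yielding [dʒ] there.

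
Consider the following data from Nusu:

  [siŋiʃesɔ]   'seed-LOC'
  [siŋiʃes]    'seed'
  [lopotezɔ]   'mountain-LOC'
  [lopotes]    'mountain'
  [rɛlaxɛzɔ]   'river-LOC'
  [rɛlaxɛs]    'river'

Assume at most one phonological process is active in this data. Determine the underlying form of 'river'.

In [rɛlaxɛzɔ] and [rɛlaxɛs] the final segment of 'river' alternates: [z] ~ [s].
If /s/ were underlying and a rule turned it into [z] before the LOC suffix, 'seed' would also alternate; but it has [s] in both [siŋiʃesɔ] and [siŋiʃes].
So /z/ is underlying, and a rule of word-final obstruent devoicing — voiced obstruents become voiceless word-finally — gives [s].
Hence 'river' is /rɛlaxɛz/ underlyingly.

/rɛlaxɛz/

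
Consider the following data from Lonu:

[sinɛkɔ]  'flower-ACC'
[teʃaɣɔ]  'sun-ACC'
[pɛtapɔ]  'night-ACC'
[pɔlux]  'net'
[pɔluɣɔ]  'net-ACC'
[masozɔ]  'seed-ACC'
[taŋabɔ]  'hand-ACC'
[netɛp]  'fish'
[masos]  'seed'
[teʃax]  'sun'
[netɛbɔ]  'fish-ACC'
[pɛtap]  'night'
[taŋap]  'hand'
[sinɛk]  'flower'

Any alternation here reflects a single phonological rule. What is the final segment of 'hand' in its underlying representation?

/b/

The root 'hand' surfaces as [taŋabɔ] and [taŋap], with a stem-final [b] ~ [p] alternation.
If /p/ were underlying and a rule turned it into [b] before the ACC suffix, 'night' would also alternate; but it has [p] in both [pɛtapɔ] and [pɛtap].
Therefore /b/ is basic and [p] is derived by word-final obstruent devoicing (voiced obstruents become voiceless word-finally).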